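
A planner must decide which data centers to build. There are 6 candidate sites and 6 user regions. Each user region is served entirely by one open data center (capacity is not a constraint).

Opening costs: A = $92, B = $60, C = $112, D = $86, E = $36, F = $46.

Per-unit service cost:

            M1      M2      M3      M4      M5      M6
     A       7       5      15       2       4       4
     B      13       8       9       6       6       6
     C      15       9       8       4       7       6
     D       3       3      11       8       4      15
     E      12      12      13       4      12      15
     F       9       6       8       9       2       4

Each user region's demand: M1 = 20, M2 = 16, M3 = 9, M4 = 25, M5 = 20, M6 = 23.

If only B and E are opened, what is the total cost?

Each user region is assigned to its cheapest site among the open ones.
{B, E}: M1→E 12·20=240, M2→B 8·16=128, M3→B 9·9=81, M4→E 4·25=100, M5→B 6·20=120, M6→B 6·23=138. Service 807; fixed 96; total 903.

Total cost: 903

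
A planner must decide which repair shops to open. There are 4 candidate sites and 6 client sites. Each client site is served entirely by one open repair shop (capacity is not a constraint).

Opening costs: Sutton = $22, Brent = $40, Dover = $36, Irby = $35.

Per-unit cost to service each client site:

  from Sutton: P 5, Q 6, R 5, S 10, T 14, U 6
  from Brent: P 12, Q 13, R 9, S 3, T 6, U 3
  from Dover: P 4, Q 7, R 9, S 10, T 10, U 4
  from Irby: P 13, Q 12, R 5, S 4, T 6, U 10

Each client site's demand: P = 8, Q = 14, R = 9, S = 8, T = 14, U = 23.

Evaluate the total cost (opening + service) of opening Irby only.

Each client site is assigned to its cheapest site among the open ones.
{Irby}: P→Irby 13·8=104, Q→Irby 12·14=168, R→Irby 5·9=45, S→Irby 4·8=32, T→Irby 6·14=84, U→Irby 10·23=230. Service 663; fixed 35; total 698.

Total cost: 698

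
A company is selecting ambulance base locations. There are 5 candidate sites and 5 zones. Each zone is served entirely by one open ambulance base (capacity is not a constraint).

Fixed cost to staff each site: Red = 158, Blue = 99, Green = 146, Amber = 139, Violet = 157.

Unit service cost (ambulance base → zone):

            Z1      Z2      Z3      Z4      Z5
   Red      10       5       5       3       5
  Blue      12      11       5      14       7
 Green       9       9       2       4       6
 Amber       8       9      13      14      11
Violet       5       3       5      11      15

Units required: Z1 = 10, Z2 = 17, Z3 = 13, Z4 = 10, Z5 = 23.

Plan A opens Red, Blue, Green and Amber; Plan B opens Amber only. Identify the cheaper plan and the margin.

Plan A: {Red, Blue, Green, Amber}: Z1→Amber 8·10=80, Z2→Red 5·17=85, Z3→Green 2·13=26, Z4→Red 3·10=30, Z5→Red 5·23=115. Service 336; fixed 542; total 878.
Plan B: {Amber}: Z1→Amber 8·10=80, Z2→Amber 9·17=153, Z3→Amber 13·13=169, Z4→Amber 14·10=140, Z5→Amber 11·23=253. Service 795; fixed 139; total 934.
Difference: |878 − 934| = 56.

Plan A is cheaper by 56.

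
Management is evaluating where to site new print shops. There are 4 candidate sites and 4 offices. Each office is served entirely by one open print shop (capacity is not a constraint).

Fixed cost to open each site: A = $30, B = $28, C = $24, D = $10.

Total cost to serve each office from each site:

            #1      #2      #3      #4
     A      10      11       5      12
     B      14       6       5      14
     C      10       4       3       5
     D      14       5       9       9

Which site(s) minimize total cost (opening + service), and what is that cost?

Open C only; minimum total cost 46.

For any fixed open set, each office goes to its cheapest open site; total = fixed + service.
{C}: #1→C 10, #2→C 4, #3→C 3, #4→C 5. Service 22; fixed 24; total 46.
{D}: #1→D 14, #2→D 5, #3→D 9, #4→D 9. Service 37; fixed 10; total 47.
{C, D}: service 22 + fixed 34 = 56
{A, B, C, D}: service 22 + fixed 92 = 114
(All 15 nonempty subsets were checked; C only is lowest.)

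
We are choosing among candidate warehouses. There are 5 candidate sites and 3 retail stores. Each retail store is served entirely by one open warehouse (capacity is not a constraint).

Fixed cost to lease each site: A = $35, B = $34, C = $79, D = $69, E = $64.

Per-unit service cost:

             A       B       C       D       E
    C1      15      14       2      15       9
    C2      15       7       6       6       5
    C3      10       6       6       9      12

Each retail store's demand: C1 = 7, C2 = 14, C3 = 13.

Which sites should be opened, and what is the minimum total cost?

Open C only; minimum total cost 255.

For any fixed open set, each retail store goes to its cheapest open site; total = fixed + service.
{C}: C1→C 2·7=14, C2→C 6·14=84, C3→C 6·13=78. Service 176; fixed 79; total 255.
{B, C}: C1→C 2·7=14, C2→C 6·14=84, C3→B 6·13=78. Service 176; fixed 113; total 289.
{A, C}: service 176 + fixed 114 = 290
{A, B, C, D, E}: C1→C 2·7=14, C2→E 5·14=70, C3→B 6·13=78. Service 162; fixed 281; total 443.
No other subset beats 255.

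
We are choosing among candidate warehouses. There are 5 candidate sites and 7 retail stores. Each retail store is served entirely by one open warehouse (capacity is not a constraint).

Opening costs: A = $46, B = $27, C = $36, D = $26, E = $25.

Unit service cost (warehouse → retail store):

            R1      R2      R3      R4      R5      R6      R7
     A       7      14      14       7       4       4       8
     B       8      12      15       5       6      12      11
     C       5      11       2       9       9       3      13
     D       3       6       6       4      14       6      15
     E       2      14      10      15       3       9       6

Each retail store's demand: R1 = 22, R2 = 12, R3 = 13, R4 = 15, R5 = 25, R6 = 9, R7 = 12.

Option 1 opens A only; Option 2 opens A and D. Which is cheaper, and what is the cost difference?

Option 1: {A}: R1→A 7·22=154, R2→A 14·12=168, R3→A 14·13=182, R4→A 7·15=105, R5→A 4·25=100, R6→A 4·9=36, R7→A 8·12=96. Service 841; fixed 46; total 887.
Option 2: {A, D}: R1→D 3·22=66, R2→D 6·12=72, R3→D 6·13=78, R4→D 4·15=60, R5→A 4·25=100, R6→A 4·9=36, R7→A 8·12=96. Service 508; fixed 72; total 580.
Difference: |887 − 580| = 307.

Option 2 is cheaper by 307.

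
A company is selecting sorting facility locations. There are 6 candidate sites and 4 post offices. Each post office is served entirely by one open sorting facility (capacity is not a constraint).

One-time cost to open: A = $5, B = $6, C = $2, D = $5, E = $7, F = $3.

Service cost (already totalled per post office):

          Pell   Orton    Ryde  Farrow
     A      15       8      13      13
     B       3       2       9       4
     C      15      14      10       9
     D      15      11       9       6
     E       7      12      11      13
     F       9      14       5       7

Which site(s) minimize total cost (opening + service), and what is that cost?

For any fixed open set, each post office goes to its cheapest open site; total = fixed + service.
{B, F}: Pell→B 3, Orton→B 2, Ryde→F 5, Farrow→B 4. Service 14; fixed 9; total 23.
{B}: Pell→B 3, Orton→B 2, Ryde→B 9, Farrow→B 4. Service 18; fixed 6; total 24.
{B, C, F}: service 14 + fixed 11 = 25
{A, B, C, D, E, F}: service 14 + fixed 28 = 42
No other subset beats 23.

Open B and F; minimum total cost 23.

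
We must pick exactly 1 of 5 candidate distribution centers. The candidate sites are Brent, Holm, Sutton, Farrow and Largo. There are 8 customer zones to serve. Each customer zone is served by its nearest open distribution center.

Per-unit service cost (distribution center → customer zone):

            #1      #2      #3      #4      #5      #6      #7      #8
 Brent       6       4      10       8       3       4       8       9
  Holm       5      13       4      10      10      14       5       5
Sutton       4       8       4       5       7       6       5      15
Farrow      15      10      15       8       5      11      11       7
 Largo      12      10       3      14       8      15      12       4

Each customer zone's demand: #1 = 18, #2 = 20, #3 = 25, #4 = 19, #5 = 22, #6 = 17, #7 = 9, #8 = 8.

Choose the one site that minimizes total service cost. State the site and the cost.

Choose Sutton only; total service cost 848.

With exactly 1 open, each customer zone uses its cheapest among the chosen.
{Sutton}: #1→Sutton 4·18=72, #2→Sutton 8·20=160, #3→Sutton 4·25=100, #4→Sutton 5·19=95, #5→Sutton 7·22=154, #6→Sutton 6·17=102, #7→Sutton 5·9=45, #8→Sutton 15·8=120. Service cost 848.
{Brent}: service cost 868
{Holm}: service cost 1183
Among all 5 size-1 choices, {Sutton} is lowest.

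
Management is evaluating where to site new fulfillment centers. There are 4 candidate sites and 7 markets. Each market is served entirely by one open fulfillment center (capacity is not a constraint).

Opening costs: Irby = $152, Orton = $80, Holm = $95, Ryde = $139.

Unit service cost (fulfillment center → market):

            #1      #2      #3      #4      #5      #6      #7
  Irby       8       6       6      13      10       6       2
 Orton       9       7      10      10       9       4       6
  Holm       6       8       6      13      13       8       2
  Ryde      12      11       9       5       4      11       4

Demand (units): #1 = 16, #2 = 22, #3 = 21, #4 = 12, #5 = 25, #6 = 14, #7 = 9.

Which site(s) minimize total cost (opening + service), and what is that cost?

For any fixed open set, each market goes to its cheapest open site; total = fixed + service.
{Holm, Ryde}: #1→Holm 6·16=96, #2→Holm 8·22=176, #3→Holm 6·21=126, #4→Ryde 5·12=60, #5→Ryde 4·25=100, #6→Holm 8·14=112, #7→Holm 2·9=18. Service 688; fixed 234; total 922.
{Orton, Holm, Ryde}: #1→Holm 6·16=96, #2→Orton 7·22=154, #3→Holm 6·21=126, #4→Ryde 5·12=60, #5→Ryde 4·25=100, #6→Orton 4·14=56, #7→Holm 2·9=18. Service 610; fixed 314; total 924.
{Irby, Ryde}: #1→Irby 8·16=128, #2→Irby 6·22=132, #3→Irby 6·21=126, #4→Ryde 5·12=60, #5→Ryde 4·25=100, #6→Irby 6·14=84, #7→Irby 2·9=18. Service 648; fixed 291; total 939.
{Irby, Orton, Holm, Ryde}: service 588 + fixed 466 = 1054
No other subset beats 922.

Open Holm and Ryde; minimum total cost 922.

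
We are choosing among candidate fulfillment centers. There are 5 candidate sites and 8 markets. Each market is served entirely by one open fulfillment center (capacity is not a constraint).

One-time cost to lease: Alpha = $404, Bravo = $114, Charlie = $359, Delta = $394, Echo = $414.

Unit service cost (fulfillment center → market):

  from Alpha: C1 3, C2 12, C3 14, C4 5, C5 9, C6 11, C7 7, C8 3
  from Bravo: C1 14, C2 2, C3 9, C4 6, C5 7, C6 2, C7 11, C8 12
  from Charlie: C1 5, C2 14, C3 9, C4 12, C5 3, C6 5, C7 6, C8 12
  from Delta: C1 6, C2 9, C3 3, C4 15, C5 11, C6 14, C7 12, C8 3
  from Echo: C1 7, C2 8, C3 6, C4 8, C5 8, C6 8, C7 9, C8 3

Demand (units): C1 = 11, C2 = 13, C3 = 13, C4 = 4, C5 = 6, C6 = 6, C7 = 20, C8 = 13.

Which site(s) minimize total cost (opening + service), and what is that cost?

For any fixed open set, each market goes to its cheapest open site; total = fixed + service.
{Bravo}: C1→Bravo 14·11=154, C2→Bravo 2·13=26, C3→Bravo 9·13=117, C4→Bravo 6·4=24, C5→Bravo 7·6=42, C6→Bravo 2·6=12, C7→Bravo 11·20=220, C8→Bravo 12·13=156. Service 751; fixed 114; total 865.
{Alpha, Bravo}: C1→Alpha 3·11=33, C2→Bravo 2·13=26, C3→Bravo 9·13=117, C4→Alpha 5·4=20, C5→Bravo 7·6=42, C6→Bravo 2·6=12, C7→Alpha 7·20=140, C8→Alpha 3·13=39. Service 429; fixed 518; total 947.
{Bravo, Delta}: service 468 + fixed 508 = 976
{Alpha, Bravo, Charlie, Delta, Echo}: service 307 + fixed 1685 = 1992
No other subset beats 865.

Open Bravo only; minimum total cost 865.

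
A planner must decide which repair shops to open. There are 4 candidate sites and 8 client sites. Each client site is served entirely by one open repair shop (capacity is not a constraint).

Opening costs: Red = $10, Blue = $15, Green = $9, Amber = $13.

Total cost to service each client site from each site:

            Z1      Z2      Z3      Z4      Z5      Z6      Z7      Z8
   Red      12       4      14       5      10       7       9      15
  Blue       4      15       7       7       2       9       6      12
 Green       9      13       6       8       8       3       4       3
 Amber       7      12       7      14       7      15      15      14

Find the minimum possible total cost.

For any fixed open set, each client site goes to its cheapest open site; total = fixed + service.
{Red, Green}: Z1→Green 9, Z2→Red 4, Z3→Green 6, Z4→Red 5, Z5→Green 8, Z6→Green 3, Z7→Green 4, Z8→Green 3. Service 42; fixed 19; total 61.
{Green}: service 54 + fixed 9 = 63
{Red, Blue, Green}: Z1→Blue 4, Z2→Red 4, Z3→Green 6, Z4→Red 5, Z5→Blue 2, Z6→Green 3, Z7→Green 4, Z8→Green 3. Service 31; fixed 34; total 65.
{Red, Blue, Green, Amber}: Z1→Blue 4, Z2→Red 4, Z3→Green 6, Z4→Red 5, Z5→Blue 2, Z6→Green 3, Z7→Green 4, Z8→Green 3. Service 31; fixed 47; total 78.
No other subset beats 61.

Minimum total cost: 61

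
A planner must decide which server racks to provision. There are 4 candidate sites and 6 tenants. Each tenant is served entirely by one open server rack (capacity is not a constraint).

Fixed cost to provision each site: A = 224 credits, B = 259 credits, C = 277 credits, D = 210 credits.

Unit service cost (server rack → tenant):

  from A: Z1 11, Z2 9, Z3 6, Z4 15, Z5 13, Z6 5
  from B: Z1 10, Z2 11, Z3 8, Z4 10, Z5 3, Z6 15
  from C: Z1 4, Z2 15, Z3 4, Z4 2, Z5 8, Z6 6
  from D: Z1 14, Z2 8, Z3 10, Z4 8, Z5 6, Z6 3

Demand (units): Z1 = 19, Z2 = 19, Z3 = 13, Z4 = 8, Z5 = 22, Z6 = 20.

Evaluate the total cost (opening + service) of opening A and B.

Each tenant is assigned to its cheapest site among the open ones.
{A, B}: Z1→B 10·19=190, Z2→A 9·19=171, Z3→A 6·13=78, Z4→B 10·8=80, Z5→B 3·22=66, Z6→A 5·20=100. Service 685; fixed 483; total 1168.

Total cost: 1168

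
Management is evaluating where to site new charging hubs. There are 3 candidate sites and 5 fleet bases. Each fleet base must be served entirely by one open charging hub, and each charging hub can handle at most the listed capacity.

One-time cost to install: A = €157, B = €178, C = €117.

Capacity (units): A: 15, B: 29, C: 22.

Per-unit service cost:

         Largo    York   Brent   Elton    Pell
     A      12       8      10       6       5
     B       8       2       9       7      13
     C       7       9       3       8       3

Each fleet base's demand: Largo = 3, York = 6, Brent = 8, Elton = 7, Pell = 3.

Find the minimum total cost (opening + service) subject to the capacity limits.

Minimum total cost: 374

Open {B}: Largo→B 8·3=24, York→B 2·6=12, Brent→B 9·8=72, Elton→B 7·7=49, Pell→B 13·3=39.
Loads: B carries 27/29. Service 196; fixed 178; total 374.
Next best feasible plan costs 410.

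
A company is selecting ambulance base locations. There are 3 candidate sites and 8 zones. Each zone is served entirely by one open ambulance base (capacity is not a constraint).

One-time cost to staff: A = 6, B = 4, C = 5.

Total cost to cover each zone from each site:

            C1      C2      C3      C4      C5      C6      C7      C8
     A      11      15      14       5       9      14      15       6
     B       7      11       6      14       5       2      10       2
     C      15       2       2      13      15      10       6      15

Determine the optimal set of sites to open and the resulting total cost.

For any fixed open set, each zone goes to its cheapest open site; total = fixed + service.
{A, B, C}: C1→B 7, C2→C 2, C3→C 2, C4→A 5, C5→B 5, C6→B 2, C7→C 6, C8→B 2. Service 31; fixed 15; total 46.
{B, C}: C1→B 7, C2→C 2, C3→C 2, C4→C 13, C5→B 5, C6→B 2, C7→C 6, C8→B 2. Service 39; fixed 9; total 48.
{A, B}: service 48 + fixed 10 = 58
{B}: service 57 + fixed 4 = 61
No other subset beats 46.

Open A, B and C; minimum total cost 46.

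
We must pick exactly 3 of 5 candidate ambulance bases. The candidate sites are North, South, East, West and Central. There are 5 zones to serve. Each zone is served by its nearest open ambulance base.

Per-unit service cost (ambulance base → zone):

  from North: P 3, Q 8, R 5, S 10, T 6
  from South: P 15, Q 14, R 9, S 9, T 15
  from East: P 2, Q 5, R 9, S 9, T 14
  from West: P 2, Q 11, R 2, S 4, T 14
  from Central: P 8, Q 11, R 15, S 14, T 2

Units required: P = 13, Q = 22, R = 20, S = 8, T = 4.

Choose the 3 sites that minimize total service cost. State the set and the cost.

With exactly 3 open, each zone uses its cheapest among the chosen.
{East, West, Central}: P→East 2·13=26, Q→East 5·22=110, R→West 2·20=40, S→West 4·8=32, T→Central 2·4=8. Service cost 216.
{North, East, West}: service cost 232
{South, East, West}: service cost 264
Among all 10 size-3 choices, {East, West, Central} is lowest.

Choose East, West and Central; total service cost 216.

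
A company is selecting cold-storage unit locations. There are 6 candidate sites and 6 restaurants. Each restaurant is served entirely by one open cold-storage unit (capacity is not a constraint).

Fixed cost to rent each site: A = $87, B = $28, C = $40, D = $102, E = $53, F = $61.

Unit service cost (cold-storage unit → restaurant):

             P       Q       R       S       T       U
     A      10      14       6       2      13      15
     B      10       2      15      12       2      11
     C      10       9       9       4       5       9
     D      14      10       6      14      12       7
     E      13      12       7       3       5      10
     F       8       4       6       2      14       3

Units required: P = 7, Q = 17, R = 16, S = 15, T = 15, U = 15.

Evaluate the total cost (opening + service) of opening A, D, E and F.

Each restaurant is assigned to its cheapest site among the open ones.
{A, D, E, F}: P→F 8·7=56, Q→F 4·17=68, R→A 6·16=96, S→A 2·15=30, T→E 5·15=75, U→F 3·15=45. Service 370; fixed 303; total 673.

Total cost: 673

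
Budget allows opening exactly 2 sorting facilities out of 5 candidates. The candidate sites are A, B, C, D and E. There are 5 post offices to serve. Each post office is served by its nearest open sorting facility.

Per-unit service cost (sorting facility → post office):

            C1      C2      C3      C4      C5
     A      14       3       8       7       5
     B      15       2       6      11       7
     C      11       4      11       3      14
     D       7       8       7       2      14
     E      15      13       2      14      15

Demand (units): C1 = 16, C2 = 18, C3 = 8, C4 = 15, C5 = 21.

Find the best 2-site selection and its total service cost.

With exactly 2 open, each post office uses its cheapest among the chosen.
{A, D}: C1→D 7·16=112, C2→A 3·18=54, C3→D 7·8=56, C4→D 2·15=30, C5→A 5·21=105. Service cost 357.
{B, D}: service cost 373
{A, C}: service cost 444
Among all 10 size-2 choices, {A, D} is lowest.

Choose A and D; total service cost 357.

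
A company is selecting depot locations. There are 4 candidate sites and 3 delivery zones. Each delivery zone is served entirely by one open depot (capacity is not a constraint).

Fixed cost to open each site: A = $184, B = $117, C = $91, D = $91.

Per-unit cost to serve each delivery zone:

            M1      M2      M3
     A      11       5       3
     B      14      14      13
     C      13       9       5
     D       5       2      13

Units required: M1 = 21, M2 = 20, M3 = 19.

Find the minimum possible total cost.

For any fixed open set, each delivery zone goes to its cheapest open site; total = fixed + service.
{C, D}: M1→D 5·21=105, M2→D 2·20=40, M3→C 5·19=95. Service 240; fixed 182; total 422.
{A, D}: service 202 + fixed 275 = 477
{D}: service 392 + fixed 91 = 483
{A, B, C, D}: service 202 + fixed 483 = 685
(All 15 nonempty subsets were checked; C and D is lowest.)

Minimum total cost: 422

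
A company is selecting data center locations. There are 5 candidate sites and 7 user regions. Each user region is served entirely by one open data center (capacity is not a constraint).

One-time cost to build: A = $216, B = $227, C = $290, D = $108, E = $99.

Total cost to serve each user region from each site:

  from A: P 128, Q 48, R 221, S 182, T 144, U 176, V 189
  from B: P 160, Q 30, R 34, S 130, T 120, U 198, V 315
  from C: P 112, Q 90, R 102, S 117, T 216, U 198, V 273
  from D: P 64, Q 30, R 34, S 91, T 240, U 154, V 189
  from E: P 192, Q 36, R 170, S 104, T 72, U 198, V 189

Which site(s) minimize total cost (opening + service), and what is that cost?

For any fixed open set, each user region goes to its cheapest open site; total = fixed + service.
{D, E}: P→D 64, Q→D 30, R→D 34, S→D 91, T→E 72, U→D 154, V→D 189. Service 634; fixed 207; total 841.
{D}: P→D 64, Q→D 30, R→D 34, S→D 91, T→D 240, U→D 154, V→D 189. Service 802; fixed 108; total 910.
{B, D}: service 682 + fixed 335 = 1017
{A, B, C, D, E}: P→D 64, Q→B 30, R→B 34, S→D 91, T→E 72, U→D 154, V→A 189. Service 634; fixed 940; total 1574.
No other subset beats 841.

Open D and E; minimum total cost 841.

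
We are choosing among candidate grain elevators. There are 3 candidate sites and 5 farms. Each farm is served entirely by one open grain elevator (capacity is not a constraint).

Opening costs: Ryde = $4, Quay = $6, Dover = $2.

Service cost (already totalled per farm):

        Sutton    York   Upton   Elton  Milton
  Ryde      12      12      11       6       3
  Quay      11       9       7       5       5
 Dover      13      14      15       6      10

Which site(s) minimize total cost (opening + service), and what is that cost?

Open Quay only; minimum total cost 43.

For any fixed open set, each farm goes to its cheapest open site; total = fixed + service.
{Quay}: Sutton→Quay 11, York→Quay 9, Upton→Quay 7, Elton→Quay 5, Milton→Quay 5. Service 37; fixed 6; total 43.
{Ryde, Quay}: service 35 + fixed 10 = 45
{Quay, Dover}: service 37 + fixed 8 = 45
{Ryde, Quay, Dover}: service 35 + fixed 12 = 47
(All 7 nonempty subsets were checked; Quay only is lowest.)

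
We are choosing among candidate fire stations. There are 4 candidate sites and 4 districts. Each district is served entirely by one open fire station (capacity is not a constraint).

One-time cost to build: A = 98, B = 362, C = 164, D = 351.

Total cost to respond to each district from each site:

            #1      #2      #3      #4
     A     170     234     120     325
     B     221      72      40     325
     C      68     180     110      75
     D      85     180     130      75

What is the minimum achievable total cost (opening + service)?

For any fixed open set, each district goes to its cheapest open site; total = fixed + service.
{C}: #1→C 68, #2→C 180, #3→C 110, #4→C 75. Service 433; fixed 164; total 597.
{A, C}: service 433 + fixed 262 = 695
{B, C}: #1→C 68, #2→B 72, #3→B 40, #4→C 75. Service 255; fixed 526; total 781.
{A, B, C, D}: #1→C 68, #2→B 72, #3→B 40, #4→C 75. Service 255; fixed 975; total 1230.
No other subset beats 597.

Minimum total cost: 597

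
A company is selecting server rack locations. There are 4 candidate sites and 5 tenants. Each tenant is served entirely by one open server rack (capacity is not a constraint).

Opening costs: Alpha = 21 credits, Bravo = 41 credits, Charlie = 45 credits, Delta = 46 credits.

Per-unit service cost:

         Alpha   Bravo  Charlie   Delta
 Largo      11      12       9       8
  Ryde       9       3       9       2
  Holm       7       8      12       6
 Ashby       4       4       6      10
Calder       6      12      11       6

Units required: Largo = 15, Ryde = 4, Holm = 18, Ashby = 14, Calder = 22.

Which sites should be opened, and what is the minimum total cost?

Open Alpha and Delta; minimum total cost 491.

For any fixed open set, each tenant goes to its cheapest open site; total = fixed + service.
{Alpha, Delta}: Largo→Delta 8·15=120, Ryde→Delta 2·4=8, Holm→Delta 6·18=108, Ashby→Alpha 4·14=56, Calder→Alpha 6·22=132. Service 424; fixed 67; total 491.
{Bravo, Delta}: Largo→Delta 8·15=120, Ryde→Delta 2·4=8, Holm→Delta 6·18=108, Ashby→Bravo 4·14=56, Calder→Delta 6·22=132. Service 424; fixed 87; total 511.
{Alpha, Bravo, Delta}: Largo→Delta 8·15=120, Ryde→Delta 2·4=8, Holm→Delta 6·18=108, Ashby→Alpha 4·14=56, Calder→Alpha 6·22=132. Service 424; fixed 108; total 532.
{Alpha, Bravo, Charlie, Delta}: service 424 + fixed 153 = 577
No other subset beats 491.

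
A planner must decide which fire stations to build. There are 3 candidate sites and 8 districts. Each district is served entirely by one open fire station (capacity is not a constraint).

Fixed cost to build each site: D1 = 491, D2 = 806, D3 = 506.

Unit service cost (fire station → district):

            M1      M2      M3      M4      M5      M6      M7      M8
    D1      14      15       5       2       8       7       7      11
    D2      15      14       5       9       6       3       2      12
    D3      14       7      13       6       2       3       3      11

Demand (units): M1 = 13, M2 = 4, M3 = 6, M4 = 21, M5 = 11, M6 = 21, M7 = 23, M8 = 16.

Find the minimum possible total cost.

Minimum total cost: 1250

For any fixed open set, each district goes to its cheapest open site; total = fixed + service.
{D3}: M1→D3 14·13=182, M2→D3 7·4=28, M3→D3 13·6=78, M4→D3 6·21=126, M5→D3 2·11=22, M6→D3 3·21=63, M7→D3 3·23=69, M8→D3 11·16=176. Service 744; fixed 506; total 1250.
{D1}: service 886 + fixed 491 = 1377
{D1, D3}: service 612 + fixed 997 = 1609
{D1, D2, D3}: M1→D1 14·13=182, M2→D3 7·4=28, M3→D1 5·6=30, M4→D1 2·21=42, M5→D3 2·11=22, M6→D2 3·21=63, M7→D2 2·23=46, M8→D1 11·16=176. Service 589; fixed 1803; total 2392.
(All 7 nonempty subsets were checked; D3 only is lowest.)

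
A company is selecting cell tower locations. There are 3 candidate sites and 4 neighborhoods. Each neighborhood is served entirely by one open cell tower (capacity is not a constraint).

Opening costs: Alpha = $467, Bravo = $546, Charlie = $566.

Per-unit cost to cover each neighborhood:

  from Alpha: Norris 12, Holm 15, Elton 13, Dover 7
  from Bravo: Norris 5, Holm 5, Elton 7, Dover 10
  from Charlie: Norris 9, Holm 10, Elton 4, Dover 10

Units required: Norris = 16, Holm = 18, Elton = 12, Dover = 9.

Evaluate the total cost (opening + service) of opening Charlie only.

Total cost: 1028

Each neighborhood is assigned to its cheapest site among the open ones.
{Charlie}: Norris→Charlie 9·16=144, Holm→Charlie 10·18=180, Elton→Charlie 4·12=48, Dover→Charlie 10·9=90. Service 462; fixed 566; total 1028.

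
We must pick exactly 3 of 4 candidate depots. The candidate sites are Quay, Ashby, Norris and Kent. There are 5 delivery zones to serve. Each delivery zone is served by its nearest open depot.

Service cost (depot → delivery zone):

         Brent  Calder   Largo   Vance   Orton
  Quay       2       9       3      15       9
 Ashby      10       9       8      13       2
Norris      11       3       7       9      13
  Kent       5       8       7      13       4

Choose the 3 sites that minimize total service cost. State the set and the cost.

Choose Quay, Ashby and Norris; total service cost 19.

With exactly 3 open, each delivery zone uses its cheapest among the chosen.
{Quay, Ashby, Norris}: Brent→Quay 2, Calder→Norris 3, Largo→Quay 3, Vance→Norris 9, Orton→Ashby 2. Service cost 19.
{Quay, Norris, Kent}: service cost 21
{Ashby, Norris, Kent}: service cost 26
Among all 4 size-3 choices, {Quay, Ashby, Norris} is lowest.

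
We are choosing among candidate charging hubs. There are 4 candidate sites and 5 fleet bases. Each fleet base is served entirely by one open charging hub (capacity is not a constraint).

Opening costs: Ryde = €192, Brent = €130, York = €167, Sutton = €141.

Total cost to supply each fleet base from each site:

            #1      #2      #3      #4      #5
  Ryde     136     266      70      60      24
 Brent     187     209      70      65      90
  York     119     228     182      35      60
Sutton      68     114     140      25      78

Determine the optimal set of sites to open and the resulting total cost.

For any fixed open set, each fleet base goes to its cheapest open site; total = fixed + service.
{Sutton}: #1→Sutton 68, #2→Sutton 114, #3→Sutton 140, #4→Sutton 25, #5→Sutton 78. Service 425; fixed 141; total 566.
{Brent, Sutton}: #1→Sutton 68, #2→Sutton 114, #3→Brent 70, #4→Sutton 25, #5→Sutton 78. Service 355; fixed 271; total 626.
{Ryde, Sutton}: service 301 + fixed 333 = 634
{Ryde, Brent, York, Sutton}: #1→Sutton 68, #2→Sutton 114, #3→Ryde 70, #4→Sutton 25, #5→Ryde 24. Service 301; fixed 630; total 931.
No other subset beats 566.

Open Sutton only; minimum total cost 566.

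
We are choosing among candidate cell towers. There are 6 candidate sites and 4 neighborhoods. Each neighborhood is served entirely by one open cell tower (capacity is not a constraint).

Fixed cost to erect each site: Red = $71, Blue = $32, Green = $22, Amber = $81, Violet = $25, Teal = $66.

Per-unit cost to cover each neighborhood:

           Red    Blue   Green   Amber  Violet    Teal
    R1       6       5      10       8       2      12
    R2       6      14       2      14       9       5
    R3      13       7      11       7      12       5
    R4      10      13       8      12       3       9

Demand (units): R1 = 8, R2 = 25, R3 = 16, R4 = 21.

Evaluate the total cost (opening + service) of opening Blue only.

Each neighborhood is assigned to its cheapest site among the open ones.
{Blue}: R1→Blue 5·8=40, R2→Blue 14·25=350, R3→Blue 7·16=112, R4→Blue 13·21=273. Service 775; fixed 32; total 807.

Total cost: 807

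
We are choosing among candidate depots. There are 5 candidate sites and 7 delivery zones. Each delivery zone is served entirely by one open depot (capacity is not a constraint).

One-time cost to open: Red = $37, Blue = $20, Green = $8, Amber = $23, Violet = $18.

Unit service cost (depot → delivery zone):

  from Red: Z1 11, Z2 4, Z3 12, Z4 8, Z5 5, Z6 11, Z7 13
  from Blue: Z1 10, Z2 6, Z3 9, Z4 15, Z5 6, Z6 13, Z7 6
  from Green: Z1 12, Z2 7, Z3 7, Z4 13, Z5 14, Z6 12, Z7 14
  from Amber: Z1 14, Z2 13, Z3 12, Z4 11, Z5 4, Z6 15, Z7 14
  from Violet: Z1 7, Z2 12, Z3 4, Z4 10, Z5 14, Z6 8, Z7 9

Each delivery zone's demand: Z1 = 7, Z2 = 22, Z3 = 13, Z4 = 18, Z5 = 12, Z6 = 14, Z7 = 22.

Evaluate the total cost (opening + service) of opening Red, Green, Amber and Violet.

Total cost: 777

Each delivery zone is assigned to its cheapest site among the open ones.
{Red, Green, Amber, Violet}: Z1→Violet 7·7=49, Z2→Red 4·22=88, Z3→Violet 4·13=52, Z4→Red 8·18=144, Z5→Amber 4·12=48, Z6→Violet 8·14=112, Z7→Violet 9·22=198. Service 691; fixed 86; total 777.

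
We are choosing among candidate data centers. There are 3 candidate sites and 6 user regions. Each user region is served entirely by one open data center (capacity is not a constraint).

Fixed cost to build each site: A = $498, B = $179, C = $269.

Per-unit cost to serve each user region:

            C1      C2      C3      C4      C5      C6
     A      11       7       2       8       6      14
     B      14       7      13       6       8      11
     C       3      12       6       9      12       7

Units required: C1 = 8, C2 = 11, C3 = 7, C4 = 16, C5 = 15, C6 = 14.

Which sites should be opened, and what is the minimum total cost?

For any fixed open set, each user region goes to its cheapest open site; total = fixed + service.
{B}: C1→B 14·8=112, C2→B 7·11=77, C3→B 13·7=91, C4→B 6·16=96, C5→B 8·15=120, C6→B 11·14=154. Service 650; fixed 179; total 829.
{C}: C1→C 3·8=24, C2→C 12·11=132, C3→C 6·7=42, C4→C 9·16=144, C5→C 12·15=180, C6→C 7·14=98. Service 620; fixed 269; total 889.
{B, C}: service 457 + fixed 448 = 905
{A, B, C}: C1→C 3·8=24, C2→A 7·11=77, C3→A 2·7=14, C4→B 6·16=96, C5→A 6·15=90, C6→C 7·14=98. Service 399; fixed 946; total 1345.
(All 7 nonempty subsets were checked; B only is lowest.)

Open B only; minimum total cost 829.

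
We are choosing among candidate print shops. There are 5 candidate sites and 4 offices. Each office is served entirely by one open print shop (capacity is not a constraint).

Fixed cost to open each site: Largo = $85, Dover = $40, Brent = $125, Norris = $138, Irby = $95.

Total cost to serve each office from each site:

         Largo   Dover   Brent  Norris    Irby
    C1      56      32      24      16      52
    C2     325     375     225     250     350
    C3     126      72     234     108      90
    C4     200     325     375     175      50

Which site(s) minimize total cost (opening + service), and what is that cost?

For any fixed open set, each office goes to its cheapest open site; total = fixed + service.
{Brent, Irby}: C1→Brent 24, C2→Brent 225, C3→Irby 90, C4→Irby 50. Service 389; fixed 220; total 609.
{Dover, Brent, Irby}: service 371 + fixed 260 = 631
{Irby}: service 542 + fixed 95 = 637
{Largo, Dover, Brent, Norris, Irby}: C1→Norris 16, C2→Brent 225, C3→Dover 72, C4→Irby 50. Service 363; fixed 483; total 846.
No other subset beats 609.

Open Brent and Irby; minimum total cost 609.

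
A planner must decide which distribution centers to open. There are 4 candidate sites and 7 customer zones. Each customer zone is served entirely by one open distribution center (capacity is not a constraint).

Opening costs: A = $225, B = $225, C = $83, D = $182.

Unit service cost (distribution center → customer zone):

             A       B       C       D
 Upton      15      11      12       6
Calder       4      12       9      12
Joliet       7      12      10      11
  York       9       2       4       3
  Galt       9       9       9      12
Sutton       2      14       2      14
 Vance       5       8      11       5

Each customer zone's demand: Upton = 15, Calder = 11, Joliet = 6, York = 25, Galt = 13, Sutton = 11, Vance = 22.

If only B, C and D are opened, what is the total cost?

Total cost: 1038

Each customer zone is assigned to its cheapest site among the open ones.
{B, C, D}: Upton→D 6·15=90, Calder→C 9·11=99, Joliet→C 10·6=60, York→B 2·25=50, Galt→B 9·13=117, Sutton→C 2·11=22, Vance→D 5·22=110. Service 548; fixed 490; total 1038.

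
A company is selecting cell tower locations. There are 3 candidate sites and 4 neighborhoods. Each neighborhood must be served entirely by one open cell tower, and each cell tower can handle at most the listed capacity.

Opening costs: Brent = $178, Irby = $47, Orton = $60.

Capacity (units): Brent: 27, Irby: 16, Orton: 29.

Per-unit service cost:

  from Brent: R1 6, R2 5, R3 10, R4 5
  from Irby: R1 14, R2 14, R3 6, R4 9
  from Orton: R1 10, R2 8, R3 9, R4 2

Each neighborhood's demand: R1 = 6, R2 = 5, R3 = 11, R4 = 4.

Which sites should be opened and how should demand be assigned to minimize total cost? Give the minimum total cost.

Minimum total cost: 267

Open {Orton}: R1→Orton 10·6=60, R2→Orton 8·5=40, R3→Orton 9·11=99, R4→Orton 2·4=8.
Loads: Orton carries 26/29. Service 207; fixed 60; total 267.
Next best feasible plan costs 281.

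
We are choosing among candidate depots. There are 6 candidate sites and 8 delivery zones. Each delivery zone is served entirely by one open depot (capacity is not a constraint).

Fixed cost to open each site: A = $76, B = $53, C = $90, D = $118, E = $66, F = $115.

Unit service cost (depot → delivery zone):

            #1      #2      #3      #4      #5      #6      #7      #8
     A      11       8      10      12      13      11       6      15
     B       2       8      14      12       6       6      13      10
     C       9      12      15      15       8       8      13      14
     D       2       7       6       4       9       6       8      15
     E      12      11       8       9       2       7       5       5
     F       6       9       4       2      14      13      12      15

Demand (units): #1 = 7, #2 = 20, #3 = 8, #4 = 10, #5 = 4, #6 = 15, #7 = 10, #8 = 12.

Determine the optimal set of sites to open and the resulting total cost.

For any fixed open set, each delivery zone goes to its cheapest open site; total = fixed + service.
{D, E}: #1→D 2·7=14, #2→D 7·20=140, #3→D 6·8=48, #4→D 4·10=40, #5→E 2·4=8, #6→D 6·15=90, #7→E 5·10=50, #8→E 5·12=60. Service 450; fixed 184; total 634.
{B, E}: service 536 + fixed 119 = 655
{B, E, F}: service 434 + fixed 234 = 668
{A, B, C, D, E, F}: #1→B 2·7=14, #2→D 7·20=140, #3→F 4·8=32, #4→F 2·10=20, #5→E 2·4=8, #6→B 6·15=90, #7→E 5·10=50, #8→E 5·12=60. Service 414; fixed 518; total 932.
No other subset beats 634.

Open D and E; minimum total cost 634.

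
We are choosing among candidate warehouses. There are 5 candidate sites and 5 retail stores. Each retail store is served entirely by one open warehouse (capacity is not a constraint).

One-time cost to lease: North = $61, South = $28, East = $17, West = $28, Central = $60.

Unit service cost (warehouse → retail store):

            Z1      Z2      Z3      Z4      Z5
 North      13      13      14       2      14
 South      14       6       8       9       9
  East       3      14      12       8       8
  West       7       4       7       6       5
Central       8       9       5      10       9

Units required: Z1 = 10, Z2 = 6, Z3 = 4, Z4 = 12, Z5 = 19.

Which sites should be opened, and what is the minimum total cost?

For any fixed open set, each retail store goes to its cheapest open site; total = fixed + service.
{East, West}: Z1→East 3·10=30, Z2→West 4·6=24, Z3→West 7·4=28, Z4→West 6·12=72, Z5→West 5·19=95. Service 249; fixed 45; total 294.
{North, East, West}: Z1→East 3·10=30, Z2→West 4·6=24, Z3→West 7·4=28, Z4→North 2·12=24, Z5→West 5·19=95. Service 201; fixed 106; total 307.
{West}: Z1→West 7·10=70, Z2→West 4·6=24, Z3→West 7·4=28, Z4→West 6·12=72, Z5→West 5·19=95. Service 289; fixed 28; total 317.
{North, South, East, West, Central}: Z1→East 3·10=30, Z2→West 4·6=24, Z3→Central 5·4=20, Z4→North 2·12=24, Z5→West 5·19=95. Service 193; fixed 194; total 387.
No other subset beats 294.

Open East and West; minimum total cost 294.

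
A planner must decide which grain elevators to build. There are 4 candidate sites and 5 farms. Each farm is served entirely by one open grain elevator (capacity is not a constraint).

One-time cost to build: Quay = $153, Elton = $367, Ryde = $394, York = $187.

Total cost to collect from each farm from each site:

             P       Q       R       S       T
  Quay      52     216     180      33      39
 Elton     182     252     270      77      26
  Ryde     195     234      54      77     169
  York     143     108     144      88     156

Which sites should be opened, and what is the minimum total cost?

For any fixed open set, each farm goes to its cheapest open site; total = fixed + service.
{Quay}: P→Quay 52, Q→Quay 216, R→Quay 180, S→Quay 33, T→Quay 39. Service 520; fixed 153; total 673.
{Quay, York}: service 376 + fixed 340 = 716
{York}: P→York 143, Q→York 108, R→York 144, S→York 88, T→York 156. Service 639; fixed 187; total 826.
{Quay, Elton, Ryde, York}: P→Quay 52, Q→York 108, R→Ryde 54, S→Quay 33, T→Elton 26. Service 273; fixed 1101; total 1374.
(All 15 nonempty subsets were checked; Quay only is lowest.)

Open Quay only; minimum total cost 673.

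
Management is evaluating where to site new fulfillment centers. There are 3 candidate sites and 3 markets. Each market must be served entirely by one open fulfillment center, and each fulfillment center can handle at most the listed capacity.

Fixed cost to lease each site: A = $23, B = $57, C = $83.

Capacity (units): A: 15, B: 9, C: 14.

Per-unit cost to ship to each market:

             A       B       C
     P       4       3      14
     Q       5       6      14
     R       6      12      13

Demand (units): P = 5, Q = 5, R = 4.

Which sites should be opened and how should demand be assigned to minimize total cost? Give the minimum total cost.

Open {A}: P→A 4·5=20, Q→A 5·5=25, R→A 6·4=24.
Loads: A carries 14/15. Service 69; fixed 23; total 92.
Next best feasible plan costs 144.

Minimum total cost: 92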